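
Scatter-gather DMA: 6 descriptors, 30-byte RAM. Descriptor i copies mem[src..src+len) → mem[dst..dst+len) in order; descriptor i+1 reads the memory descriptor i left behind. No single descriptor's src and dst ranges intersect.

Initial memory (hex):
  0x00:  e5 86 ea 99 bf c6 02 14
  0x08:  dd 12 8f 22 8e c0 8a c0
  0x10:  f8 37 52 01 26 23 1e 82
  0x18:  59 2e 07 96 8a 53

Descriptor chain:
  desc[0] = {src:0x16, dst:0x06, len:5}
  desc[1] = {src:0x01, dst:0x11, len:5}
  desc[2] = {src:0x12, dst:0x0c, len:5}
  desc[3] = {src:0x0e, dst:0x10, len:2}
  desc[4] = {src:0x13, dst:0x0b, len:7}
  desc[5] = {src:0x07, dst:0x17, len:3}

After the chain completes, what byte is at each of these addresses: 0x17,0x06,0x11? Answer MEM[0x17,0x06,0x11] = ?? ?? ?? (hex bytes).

  after D0: wrote 5B at 0x06 = 1e82592e07
  after D1: wrote 5B at 0x11 = 86ea99bfc6
  after D2: wrote 5B at 0x0c = ea99bfc61e
  after D3: wrote 2B at 0x10 = bfc6
  after D4: wrote 7B at 0x0b = 99bfc61e82592e
  after D5: wrote 3B at 0x17 = 82592e
query mem[0x17]=0x82, mem[0x06]=0x1e, mem[0x11]=0x2e

MEM[0x17,0x06,0x11] = 82 1e 2e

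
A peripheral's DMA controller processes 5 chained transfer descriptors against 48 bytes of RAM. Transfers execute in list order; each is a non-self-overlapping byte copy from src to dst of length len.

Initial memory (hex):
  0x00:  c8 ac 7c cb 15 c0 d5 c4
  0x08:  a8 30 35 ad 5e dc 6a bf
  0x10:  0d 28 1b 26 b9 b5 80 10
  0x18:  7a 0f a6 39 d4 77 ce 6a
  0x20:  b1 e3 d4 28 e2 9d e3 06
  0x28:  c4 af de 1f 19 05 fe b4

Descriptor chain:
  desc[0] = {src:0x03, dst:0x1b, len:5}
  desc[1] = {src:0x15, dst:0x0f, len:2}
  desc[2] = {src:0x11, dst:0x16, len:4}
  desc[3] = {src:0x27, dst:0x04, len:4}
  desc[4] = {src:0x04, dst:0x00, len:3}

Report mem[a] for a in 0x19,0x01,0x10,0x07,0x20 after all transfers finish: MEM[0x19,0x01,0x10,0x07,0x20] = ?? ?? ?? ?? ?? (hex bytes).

[0] 0x03->0x1b len=5 : cb 15 c0 d5 c4
[1] 0x15->0x0f len=2 : b5 80
[2] 0x11->0x16 len=4 : 28 1b 26 b9
[3] 0x27->0x04 len=4 : 06 c4 af de
[4] 0x04->0x00 len=3 : 06 c4 af
query mem[0x19]=0xb9, mem[0x01]=0xc4, mem[0x10]=0x80, mem[0x07]=0xde, mem[0x20]=0xb1

MEM[0x19,0x01,0x10,0x07,0x20] = b9 c4 80 de b1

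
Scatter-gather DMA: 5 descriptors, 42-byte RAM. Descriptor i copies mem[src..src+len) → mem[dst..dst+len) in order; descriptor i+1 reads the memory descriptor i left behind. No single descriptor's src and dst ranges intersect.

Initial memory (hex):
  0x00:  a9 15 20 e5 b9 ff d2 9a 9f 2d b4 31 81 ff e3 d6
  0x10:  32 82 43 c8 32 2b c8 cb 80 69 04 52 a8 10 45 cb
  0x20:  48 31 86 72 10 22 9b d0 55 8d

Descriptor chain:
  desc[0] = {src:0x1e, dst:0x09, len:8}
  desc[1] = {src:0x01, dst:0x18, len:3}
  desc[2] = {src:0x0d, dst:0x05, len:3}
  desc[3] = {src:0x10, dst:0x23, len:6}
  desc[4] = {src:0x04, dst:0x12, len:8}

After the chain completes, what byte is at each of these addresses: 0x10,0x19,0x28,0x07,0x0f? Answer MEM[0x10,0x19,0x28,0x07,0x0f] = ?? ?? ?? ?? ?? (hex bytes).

MEM[0x10,0x19,0x28,0x07,0x0f] = 22 48 2b 10 10

[0] 0x1e->0x09 len=8 : 45 cb 48 31 86 72 10 22
[1] 0x01->0x18 len=3 : 15 20 e5
[2] 0x0d->0x05 len=3 : 86 72 10
[3] 0x10->0x23 len=6 : 22 82 43 c8 32 2b
[4] 0x04->0x12 len=8 : b9 86 72 10 9f 45 cb 48
query mem[0x10]=0x22, mem[0x19]=0x48, mem[0x28]=0x2b, mem[0x07]=0x10, mem[0x0f]=0x10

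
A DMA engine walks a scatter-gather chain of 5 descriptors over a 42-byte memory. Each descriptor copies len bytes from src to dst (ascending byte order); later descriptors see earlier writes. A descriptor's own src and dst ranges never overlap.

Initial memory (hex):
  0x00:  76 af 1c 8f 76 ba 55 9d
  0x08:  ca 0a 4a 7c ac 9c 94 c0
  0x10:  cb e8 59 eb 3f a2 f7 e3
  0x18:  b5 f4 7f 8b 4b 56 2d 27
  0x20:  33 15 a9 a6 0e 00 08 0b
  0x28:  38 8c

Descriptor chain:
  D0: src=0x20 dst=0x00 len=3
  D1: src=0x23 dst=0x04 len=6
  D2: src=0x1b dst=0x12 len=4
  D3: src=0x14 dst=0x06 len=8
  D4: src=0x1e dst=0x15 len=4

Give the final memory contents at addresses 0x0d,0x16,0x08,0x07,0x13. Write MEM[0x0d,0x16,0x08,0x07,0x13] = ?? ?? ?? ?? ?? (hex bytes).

MEM[0x0d,0x16,0x08,0x07,0x13] = 8b 27 f7 2d 4b

#0 dst[0x00+3] := {0x33,0x15,0xa9}
#1 dst[0x04+6] := {0xa6,0x0e,0x00,0x08,0x0b,0x38}
#2 dst[0x12+4] := {0x8b,0x4b,0x56,0x2d}
#3 dst[0x06+8] := {0x56,0x2d,0xf7,0xe3,0xb5,0xf4,0x7f,0x8b}
#4 dst[0x15+4] := {0x2d,0x27,0x33,0x15}
query mem[0x0d]=0x8b, mem[0x16]=0x27, mem[0x08]=0xf7, mem[0x07]=0x2d, mem[0x13]=0x4b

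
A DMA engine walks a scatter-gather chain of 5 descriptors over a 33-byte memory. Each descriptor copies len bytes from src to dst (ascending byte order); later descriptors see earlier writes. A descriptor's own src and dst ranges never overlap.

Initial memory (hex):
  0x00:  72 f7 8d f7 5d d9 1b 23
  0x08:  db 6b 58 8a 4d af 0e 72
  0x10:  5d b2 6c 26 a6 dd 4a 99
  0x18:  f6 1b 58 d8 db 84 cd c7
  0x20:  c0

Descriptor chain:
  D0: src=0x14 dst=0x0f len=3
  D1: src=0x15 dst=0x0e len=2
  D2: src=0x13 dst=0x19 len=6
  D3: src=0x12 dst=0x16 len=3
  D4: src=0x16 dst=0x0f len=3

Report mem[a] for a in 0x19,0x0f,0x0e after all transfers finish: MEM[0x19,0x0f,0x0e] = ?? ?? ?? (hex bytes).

MEM[0x19,0x0f,0x0e] = 26 6c dd

  after D0: wrote 3B at 0x0f = a6dd4a
  after D1: wrote 2B at 0x0e = dd4a
  after D2: wrote 6B at 0x19 = 26a6dd4a99f6
  after D3: wrote 3B at 0x16 = 6c26a6
  after D4: wrote 3B at 0x0f = 6c26a6
query mem[0x19]=0x26, mem[0x0f]=0x6c, mem[0x0e]=0xdd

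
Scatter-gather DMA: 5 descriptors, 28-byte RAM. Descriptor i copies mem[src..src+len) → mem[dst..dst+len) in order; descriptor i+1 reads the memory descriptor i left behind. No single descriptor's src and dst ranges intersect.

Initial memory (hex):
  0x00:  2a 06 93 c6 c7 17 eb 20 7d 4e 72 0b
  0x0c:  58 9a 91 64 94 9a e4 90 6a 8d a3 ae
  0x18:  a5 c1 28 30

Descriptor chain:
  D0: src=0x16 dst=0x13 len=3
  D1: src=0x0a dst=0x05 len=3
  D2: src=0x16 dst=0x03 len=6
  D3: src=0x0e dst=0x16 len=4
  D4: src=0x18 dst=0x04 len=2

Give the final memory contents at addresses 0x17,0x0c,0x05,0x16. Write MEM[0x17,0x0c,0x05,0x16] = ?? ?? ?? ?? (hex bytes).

MEM[0x17,0x0c,0x05,0x16] = 64 58 9a 91

[0] 0x16->0x13 len=3 : a3 ae a5
[1] 0x0a->0x05 len=3 : 72 0b 58
[2] 0x16->0x03 len=6 : a3 ae a5 c1 28 30
[3] 0x0e->0x16 len=4 : 91 64 94 9a
[4] 0x18->0x04 len=2 : 94 9a
query mem[0x17]=0x64, mem[0x0c]=0x58, mem[0x05]=0x9a, mem[0x16]=0x91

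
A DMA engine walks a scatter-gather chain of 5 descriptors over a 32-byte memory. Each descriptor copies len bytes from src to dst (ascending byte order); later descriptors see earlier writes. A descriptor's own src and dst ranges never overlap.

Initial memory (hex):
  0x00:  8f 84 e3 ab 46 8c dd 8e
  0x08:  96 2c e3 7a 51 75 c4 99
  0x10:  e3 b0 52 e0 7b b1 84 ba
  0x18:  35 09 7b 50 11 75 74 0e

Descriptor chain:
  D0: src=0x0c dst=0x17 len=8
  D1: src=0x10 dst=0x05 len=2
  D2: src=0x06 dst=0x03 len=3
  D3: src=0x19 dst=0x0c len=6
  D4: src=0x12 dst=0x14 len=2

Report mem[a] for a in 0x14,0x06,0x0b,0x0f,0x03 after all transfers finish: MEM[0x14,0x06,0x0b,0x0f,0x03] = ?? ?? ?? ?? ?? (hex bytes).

MEM[0x14,0x06,0x0b,0x0f,0x03] = 52 b0 7a b0 b0

D0: mem[0x17..0x1e] <- [51 75 c4 99 e3 b0 52 e0]
D1: mem[0x05..0x06] <- [e3 b0]
D2: mem[0x03..0x05] <- [b0 8e 96]
D3: mem[0x0c..0x11] <- [c4 99 e3 b0 52 e0]
D4: mem[0x14..0x15] <- [52 e0]
query mem[0x14]=0x52, mem[0x06]=0xb0, mem[0x0b]=0x7a, mem[0x0f]=0xb0, mem[0x03]=0xb0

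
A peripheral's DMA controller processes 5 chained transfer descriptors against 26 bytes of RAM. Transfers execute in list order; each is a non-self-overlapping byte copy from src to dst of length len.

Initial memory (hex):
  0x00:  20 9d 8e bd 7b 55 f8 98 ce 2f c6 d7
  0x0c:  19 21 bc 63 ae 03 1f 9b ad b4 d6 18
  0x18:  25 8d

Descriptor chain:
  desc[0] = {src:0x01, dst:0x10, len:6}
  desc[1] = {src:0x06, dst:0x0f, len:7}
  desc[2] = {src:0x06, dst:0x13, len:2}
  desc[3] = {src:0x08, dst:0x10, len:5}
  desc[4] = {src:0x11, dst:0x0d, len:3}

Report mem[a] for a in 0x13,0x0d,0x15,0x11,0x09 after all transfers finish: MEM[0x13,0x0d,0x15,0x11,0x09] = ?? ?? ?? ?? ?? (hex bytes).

[0] 0x01->0x10 len=6 : 9d 8e bd 7b 55 f8
[1] 0x06->0x0f len=7 : f8 98 ce 2f c6 d7 19
[2] 0x06->0x13 len=2 : f8 98
[3] 0x08->0x10 len=5 : ce 2f c6 d7 19
[4] 0x11->0x0d len=3 : 2f c6 d7
query mem[0x13]=0xd7, mem[0x0d]=0x2f, mem[0x15]=0x19, mem[0x11]=0x2f, mem[0x09]=0x2f

MEM[0x13,0x0d,0x15,0x11,0x09] = d7 2f 19 2f 2f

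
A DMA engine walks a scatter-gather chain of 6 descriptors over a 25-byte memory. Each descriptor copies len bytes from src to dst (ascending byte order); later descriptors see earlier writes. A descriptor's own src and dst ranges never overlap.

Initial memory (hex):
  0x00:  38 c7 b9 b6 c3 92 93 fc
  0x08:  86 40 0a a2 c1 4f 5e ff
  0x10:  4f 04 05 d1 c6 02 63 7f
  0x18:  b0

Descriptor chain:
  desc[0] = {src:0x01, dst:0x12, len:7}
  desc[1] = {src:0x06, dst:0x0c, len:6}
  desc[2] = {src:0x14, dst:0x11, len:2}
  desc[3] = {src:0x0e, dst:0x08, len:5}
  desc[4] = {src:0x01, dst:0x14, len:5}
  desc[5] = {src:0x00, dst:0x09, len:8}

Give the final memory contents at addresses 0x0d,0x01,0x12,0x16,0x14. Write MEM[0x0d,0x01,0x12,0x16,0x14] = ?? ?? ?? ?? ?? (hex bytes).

  after D0: wrote 7B at 0x12 = c7b9b6c39293fc
  after D1: wrote 6B at 0x0c = 93fc86400aa2
  after D2: wrote 2B at 0x11 = b6c3
  after D3: wrote 5B at 0x08 = 86400ab6c3
  after D4: wrote 5B at 0x14 = c7b9b6c392
  after D5: wrote 8B at 0x09 = 38c7b9b6c39293fc
query mem[0x0d]=0xc3, mem[0x01]=0xc7, mem[0x12]=0xc3, mem[0x16]=0xb6, mem[0x14]=0xc7

MEM[0x0d,0x01,0x12,0x16,0x14] = c3 c7 c3 b6 c7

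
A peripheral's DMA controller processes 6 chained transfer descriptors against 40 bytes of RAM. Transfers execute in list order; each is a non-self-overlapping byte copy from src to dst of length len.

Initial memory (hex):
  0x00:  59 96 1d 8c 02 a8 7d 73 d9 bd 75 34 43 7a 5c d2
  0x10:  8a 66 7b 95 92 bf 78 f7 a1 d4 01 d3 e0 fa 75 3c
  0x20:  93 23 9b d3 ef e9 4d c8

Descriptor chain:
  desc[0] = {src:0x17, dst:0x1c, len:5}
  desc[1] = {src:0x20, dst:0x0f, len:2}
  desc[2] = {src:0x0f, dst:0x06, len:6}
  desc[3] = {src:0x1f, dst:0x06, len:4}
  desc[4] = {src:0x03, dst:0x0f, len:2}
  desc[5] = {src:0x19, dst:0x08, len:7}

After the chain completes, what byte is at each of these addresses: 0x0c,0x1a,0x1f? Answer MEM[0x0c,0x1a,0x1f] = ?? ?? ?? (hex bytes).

D0: mem[0x1c..0x20] <- [f7 a1 d4 01 d3]
D1: mem[0x0f..0x10] <- [d3 23]
D2: mem[0x06..0x0b] <- [d3 23 66 7b 95 92]
D3: mem[0x06..0x09] <- [01 d3 23 9b]
D4: mem[0x0f..0x10] <- [8c 02]
D5: mem[0x08..0x0e] <- [d4 01 d3 f7 a1 d4 01]
query mem[0x0c]=0xa1, mem[0x1a]=0x01, mem[0x1f]=0x01

MEM[0x0c,0x1a,0x1f] = a1 01 01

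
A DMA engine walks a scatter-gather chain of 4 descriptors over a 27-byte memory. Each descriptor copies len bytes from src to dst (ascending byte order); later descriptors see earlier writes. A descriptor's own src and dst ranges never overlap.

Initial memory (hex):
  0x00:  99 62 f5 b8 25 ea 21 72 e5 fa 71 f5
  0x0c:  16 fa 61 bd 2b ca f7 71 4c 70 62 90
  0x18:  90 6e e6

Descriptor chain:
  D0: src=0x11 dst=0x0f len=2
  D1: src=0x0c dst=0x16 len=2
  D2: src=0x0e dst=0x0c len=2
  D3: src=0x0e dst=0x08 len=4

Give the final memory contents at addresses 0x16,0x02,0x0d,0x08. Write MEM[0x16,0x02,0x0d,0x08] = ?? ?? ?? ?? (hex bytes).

MEM[0x16,0x02,0x0d,0x08] = 16 f5 ca 61

  after D0: wrote 2B at 0x0f = caf7
  after D1: wrote 2B at 0x16 = 16fa
  after D2: wrote 2B at 0x0c = 61ca
  after D3: wrote 4B at 0x08 = 61caf7ca
query mem[0x16]=0x16, mem[0x02]=0xf5, mem[0x0d]=0xca, mem[0x08]=0x61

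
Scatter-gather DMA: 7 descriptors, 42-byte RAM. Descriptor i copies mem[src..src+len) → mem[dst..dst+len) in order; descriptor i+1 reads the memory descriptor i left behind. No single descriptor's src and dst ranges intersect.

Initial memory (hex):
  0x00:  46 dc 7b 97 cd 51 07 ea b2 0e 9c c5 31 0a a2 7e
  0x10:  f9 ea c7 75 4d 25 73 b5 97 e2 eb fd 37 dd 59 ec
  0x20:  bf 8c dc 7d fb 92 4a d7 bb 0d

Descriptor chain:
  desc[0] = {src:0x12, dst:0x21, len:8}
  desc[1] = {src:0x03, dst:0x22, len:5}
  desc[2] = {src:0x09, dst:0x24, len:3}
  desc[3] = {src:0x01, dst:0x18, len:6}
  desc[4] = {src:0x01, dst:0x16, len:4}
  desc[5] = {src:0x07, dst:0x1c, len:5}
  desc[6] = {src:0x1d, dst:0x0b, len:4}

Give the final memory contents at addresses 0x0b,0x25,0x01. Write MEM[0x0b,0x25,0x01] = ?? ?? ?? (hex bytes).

MEM[0x0b,0x25,0x01] = b2 9c dc

#0 dst[0x21+8] := {0xc7,0x75,0x4d,0x25,0x73,0xb5,0x97,0xe2}
#1 dst[0x22+5] := {0x97,0xcd,0x51,0x07,0xea}
#2 dst[0x24+3] := {0x0e,0x9c,0xc5}
#3 dst[0x18+6] := {0xdc,0x7b,0x97,0xcd,0x51,0x07}
#4 dst[0x16+4] := {0xdc,0x7b,0x97,0xcd}
#5 dst[0x1c+5] := {0xea,0xb2,0x0e,0x9c,0xc5}
#6 dst[0x0b+4] := {0xb2,0x0e,0x9c,0xc5}
query mem[0x0b]=0xb2, mem[0x25]=0x9c, mem[0x01]=0xdc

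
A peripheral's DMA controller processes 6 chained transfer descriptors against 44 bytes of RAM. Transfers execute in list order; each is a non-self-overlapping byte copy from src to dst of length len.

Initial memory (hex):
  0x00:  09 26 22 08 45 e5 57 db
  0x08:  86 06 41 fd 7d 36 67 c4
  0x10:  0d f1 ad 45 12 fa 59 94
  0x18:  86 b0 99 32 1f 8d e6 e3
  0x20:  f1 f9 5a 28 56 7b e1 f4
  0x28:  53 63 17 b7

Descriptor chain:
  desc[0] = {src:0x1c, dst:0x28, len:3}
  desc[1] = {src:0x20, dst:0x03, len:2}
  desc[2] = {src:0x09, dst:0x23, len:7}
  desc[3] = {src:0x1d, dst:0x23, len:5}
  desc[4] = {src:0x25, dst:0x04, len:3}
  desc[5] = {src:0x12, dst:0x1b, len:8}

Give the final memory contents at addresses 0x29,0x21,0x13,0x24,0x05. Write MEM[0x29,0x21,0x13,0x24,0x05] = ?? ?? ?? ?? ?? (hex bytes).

#0 dst[0x28+3] := {0x1f,0x8d,0xe6}
#1 dst[0x03+2] := {0xf1,0xf9}
#2 dst[0x23+7] := {0x06,0x41,0xfd,0x7d,0x36,0x67,0xc4}
#3 dst[0x23+5] := {0x8d,0xe6,0xe3,0xf1,0xf9}
#4 dst[0x04+3] := {0xe3,0xf1,0xf9}
#5 dst[0x1b+8] := {0xad,0x45,0x12,0xfa,0x59,0x94,0x86,0xb0}
query mem[0x29]=0xc4, mem[0x21]=0x86, mem[0x13]=0x45, mem[0x24]=0xe6, mem[0x05]=0xf1

MEM[0x29,0x21,0x13,0x24,0x05] = c4 86 45 e6 f1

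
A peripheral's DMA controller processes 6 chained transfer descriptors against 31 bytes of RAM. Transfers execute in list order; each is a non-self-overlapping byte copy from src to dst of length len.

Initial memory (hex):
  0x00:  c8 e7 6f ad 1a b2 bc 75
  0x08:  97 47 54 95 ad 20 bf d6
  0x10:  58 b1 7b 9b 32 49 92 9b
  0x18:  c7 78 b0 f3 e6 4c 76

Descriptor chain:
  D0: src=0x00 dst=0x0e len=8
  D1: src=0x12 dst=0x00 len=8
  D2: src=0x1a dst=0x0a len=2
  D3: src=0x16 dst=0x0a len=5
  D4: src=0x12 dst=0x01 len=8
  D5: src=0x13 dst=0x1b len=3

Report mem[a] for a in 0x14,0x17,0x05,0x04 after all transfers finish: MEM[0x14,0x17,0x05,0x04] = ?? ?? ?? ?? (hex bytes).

  after D0: wrote 8B at 0x0e = c8e76fad1ab2bc75
  after D1: wrote 8B at 0x00 = 1ab2bc75929bc778
  after D2: wrote 2B at 0x0a = b0f3
  after D3: wrote 5B at 0x0a = 929bc778b0
  after D4: wrote 8B at 0x01 = 1ab2bc75929bc778
  after D5: wrote 3B at 0x1b = b2bc75
query mem[0x14]=0xbc, mem[0x17]=0x9b, mem[0x05]=0x92, mem[0x04]=0x75

MEM[0x14,0x17,0x05,0x04] = bc 9b 92 75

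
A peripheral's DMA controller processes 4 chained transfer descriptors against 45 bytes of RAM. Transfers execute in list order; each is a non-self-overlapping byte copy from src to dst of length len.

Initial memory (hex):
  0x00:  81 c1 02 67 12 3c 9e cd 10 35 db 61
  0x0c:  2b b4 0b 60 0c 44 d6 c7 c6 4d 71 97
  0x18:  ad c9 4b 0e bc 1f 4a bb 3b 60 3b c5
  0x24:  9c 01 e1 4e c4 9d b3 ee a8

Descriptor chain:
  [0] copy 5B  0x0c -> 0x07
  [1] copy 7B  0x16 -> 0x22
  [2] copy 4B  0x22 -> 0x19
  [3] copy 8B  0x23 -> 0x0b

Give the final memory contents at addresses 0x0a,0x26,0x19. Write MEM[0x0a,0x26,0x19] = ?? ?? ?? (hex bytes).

  after D0: wrote 5B at 0x07 = 2bb40b600c
  after D1: wrote 7B at 0x22 = 7197adc94b0ebc
  after D2: wrote 4B at 0x19 = 7197adc9
  after D3: wrote 8B at 0x0b = 97adc94b0ebc9db3
query mem[0x0a]=0x60, mem[0x26]=0x4b, mem[0x19]=0x71

MEM[0x0a,0x26,0x19] = 60 4b 71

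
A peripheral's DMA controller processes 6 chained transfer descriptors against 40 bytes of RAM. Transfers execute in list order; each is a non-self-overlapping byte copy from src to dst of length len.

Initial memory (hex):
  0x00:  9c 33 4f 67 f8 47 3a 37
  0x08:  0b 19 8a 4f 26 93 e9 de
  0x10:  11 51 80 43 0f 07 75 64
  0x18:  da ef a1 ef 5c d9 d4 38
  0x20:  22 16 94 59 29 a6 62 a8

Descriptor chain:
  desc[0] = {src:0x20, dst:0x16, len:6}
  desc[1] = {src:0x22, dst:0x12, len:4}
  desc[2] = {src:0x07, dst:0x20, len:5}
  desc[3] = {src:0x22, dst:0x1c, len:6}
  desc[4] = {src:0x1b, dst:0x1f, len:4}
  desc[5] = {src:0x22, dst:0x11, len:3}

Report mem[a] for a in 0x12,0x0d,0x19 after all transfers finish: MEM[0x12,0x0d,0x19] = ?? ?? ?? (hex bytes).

D0: mem[0x16..0x1b] <- [22 16 94 59 29 a6]
D1: mem[0x12..0x15] <- [94 59 29 a6]
D2: mem[0x20..0x24] <- [37 0b 19 8a 4f]
D3: mem[0x1c..0x21] <- [19 8a 4f a6 62 a8]
D4: mem[0x1f..0x22] <- [a6 19 8a 4f]
D5: mem[0x11..0x13] <- [4f 8a 4f]
query mem[0x12]=0x8a, mem[0x0d]=0x93, mem[0x19]=0x59

MEM[0x12,0x0d,0x19] = 8a 93 59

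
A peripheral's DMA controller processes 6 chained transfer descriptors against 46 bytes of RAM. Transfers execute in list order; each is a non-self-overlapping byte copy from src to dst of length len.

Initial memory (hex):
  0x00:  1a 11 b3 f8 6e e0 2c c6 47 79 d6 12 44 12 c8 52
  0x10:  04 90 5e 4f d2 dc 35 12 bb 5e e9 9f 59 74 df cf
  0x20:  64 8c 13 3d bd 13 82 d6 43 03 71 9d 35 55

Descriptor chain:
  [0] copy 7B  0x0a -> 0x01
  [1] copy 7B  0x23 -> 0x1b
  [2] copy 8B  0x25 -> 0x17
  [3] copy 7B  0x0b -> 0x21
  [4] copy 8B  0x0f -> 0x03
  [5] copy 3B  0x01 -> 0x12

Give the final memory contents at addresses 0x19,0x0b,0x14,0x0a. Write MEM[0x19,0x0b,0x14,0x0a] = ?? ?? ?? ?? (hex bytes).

MEM[0x19,0x0b,0x14,0x0a] = d6 12 52 35

#0 dst[0x01+7] := {0xd6,0x12,0x44,0x12,0xc8,0x52,0x04}
#1 dst[0x1b+7] := {0x3d,0xbd,0x13,0x82,0xd6,0x43,0x03}
#2 dst[0x17+8] := {0x13,0x82,0xd6,0x43,0x03,0x71,0x9d,0x35}
#3 dst[0x21+7] := {0x12,0x44,0x12,0xc8,0x52,0x04,0x90}
#4 dst[0x03+8] := {0x52,0x04,0x90,0x5e,0x4f,0xd2,0xdc,0x35}
#5 dst[0x12+3] := {0xd6,0x12,0x52}
query mem[0x19]=0xd6, mem[0x0b]=0x12, mem[0x14]=0x52, mem[0x0a]=0x35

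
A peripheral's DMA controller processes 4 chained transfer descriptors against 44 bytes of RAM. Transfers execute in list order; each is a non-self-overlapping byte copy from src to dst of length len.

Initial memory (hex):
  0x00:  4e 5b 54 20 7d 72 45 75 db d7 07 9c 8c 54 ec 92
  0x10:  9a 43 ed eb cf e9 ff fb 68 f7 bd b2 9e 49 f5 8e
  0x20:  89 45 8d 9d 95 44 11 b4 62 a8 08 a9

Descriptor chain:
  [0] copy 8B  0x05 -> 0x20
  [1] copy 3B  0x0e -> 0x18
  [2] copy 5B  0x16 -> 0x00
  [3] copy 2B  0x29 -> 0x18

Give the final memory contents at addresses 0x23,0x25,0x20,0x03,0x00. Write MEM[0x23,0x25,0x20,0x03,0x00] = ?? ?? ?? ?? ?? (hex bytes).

  after D0: wrote 8B at 0x20 = 724575dbd7079c8c
  after D1: wrote 3B at 0x18 = ec929a
  after D2: wrote 5B at 0x00 = fffbec929a
  after D3: wrote 2B at 0x18 = a808
query mem[0x23]=0xdb, mem[0x25]=0x07, mem[0x20]=0x72, mem[0x03]=0x92, mem[0x00]=0xff

MEM[0x23,0x25,0x20,0x03,0x00] = db 07 72 92 ff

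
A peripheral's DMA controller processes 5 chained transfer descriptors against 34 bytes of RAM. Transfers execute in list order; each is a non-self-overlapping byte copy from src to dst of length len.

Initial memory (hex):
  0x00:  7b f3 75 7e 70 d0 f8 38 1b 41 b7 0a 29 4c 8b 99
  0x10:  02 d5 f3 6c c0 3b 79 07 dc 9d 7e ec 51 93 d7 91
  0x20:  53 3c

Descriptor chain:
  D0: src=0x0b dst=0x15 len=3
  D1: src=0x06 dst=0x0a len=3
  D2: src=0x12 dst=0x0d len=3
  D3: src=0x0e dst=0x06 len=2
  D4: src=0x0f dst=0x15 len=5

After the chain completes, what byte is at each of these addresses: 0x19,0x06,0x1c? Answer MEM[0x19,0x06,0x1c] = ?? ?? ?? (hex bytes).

MEM[0x19,0x06,0x1c] = 6c 6c 51

[0] 0x0b->0x15 len=3 : 0a 29 4c
[1] 0x06->0x0a len=3 : f8 38 1b
[2] 0x12->0x0d len=3 : f3 6c c0
[3] 0x0e->0x06 len=2 : 6c c0
[4] 0x0f->0x15 len=5 : c0 02 d5 f3 6c
query mem[0x19]=0x6c, mem[0x06]=0x6c, mem[0x1c]=0x51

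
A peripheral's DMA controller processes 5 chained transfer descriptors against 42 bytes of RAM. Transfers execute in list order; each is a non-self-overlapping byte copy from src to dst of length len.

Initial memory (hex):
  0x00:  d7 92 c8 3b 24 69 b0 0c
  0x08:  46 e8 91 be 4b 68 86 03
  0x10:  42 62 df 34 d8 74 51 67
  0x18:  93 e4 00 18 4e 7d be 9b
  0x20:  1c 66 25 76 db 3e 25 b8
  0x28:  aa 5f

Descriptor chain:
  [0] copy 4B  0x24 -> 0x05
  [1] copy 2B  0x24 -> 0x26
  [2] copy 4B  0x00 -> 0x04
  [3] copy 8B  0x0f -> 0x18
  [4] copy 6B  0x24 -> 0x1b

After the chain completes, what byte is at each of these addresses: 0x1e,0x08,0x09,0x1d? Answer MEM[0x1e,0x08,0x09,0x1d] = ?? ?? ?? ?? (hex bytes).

MEM[0x1e,0x08,0x09,0x1d] = 3e b8 e8 db

D0: mem[0x05..0x08] <- [db 3e 25 b8]
D1: mem[0x26..0x27] <- [db 3e]
D2: mem[0x04..0x07] <- [d7 92 c8 3b]
D3: mem[0x18..0x1f] <- [03 42 62 df 34 d8 74 51]
D4: mem[0x1b..0x20] <- [db 3e db 3e aa 5f]
query mem[0x1e]=0x3e, mem[0x08]=0xb8, mem[0x09]=0xe8, mem[0x1d]=0xdb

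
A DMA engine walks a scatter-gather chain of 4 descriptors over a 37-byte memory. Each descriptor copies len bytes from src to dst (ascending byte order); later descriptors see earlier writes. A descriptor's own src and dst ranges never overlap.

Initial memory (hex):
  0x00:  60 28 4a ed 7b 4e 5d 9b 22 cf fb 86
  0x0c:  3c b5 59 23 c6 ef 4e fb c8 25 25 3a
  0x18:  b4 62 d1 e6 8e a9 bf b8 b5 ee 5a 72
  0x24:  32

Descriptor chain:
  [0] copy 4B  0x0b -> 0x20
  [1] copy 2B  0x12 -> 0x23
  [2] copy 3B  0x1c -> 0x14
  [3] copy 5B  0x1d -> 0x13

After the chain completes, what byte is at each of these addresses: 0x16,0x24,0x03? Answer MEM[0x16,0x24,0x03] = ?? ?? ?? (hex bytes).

D0: mem[0x20..0x23] <- [86 3c b5 59]
D1: mem[0x23..0x24] <- [4e fb]
D2: mem[0x14..0x16] <- [8e a9 bf]
D3: mem[0x13..0x17] <- [a9 bf b8 86 3c]
query mem[0x16]=0x86, mem[0x24]=0xfb, mem[0x03]=0xed

MEM[0x16,0x24,0x03] = 86 fb ed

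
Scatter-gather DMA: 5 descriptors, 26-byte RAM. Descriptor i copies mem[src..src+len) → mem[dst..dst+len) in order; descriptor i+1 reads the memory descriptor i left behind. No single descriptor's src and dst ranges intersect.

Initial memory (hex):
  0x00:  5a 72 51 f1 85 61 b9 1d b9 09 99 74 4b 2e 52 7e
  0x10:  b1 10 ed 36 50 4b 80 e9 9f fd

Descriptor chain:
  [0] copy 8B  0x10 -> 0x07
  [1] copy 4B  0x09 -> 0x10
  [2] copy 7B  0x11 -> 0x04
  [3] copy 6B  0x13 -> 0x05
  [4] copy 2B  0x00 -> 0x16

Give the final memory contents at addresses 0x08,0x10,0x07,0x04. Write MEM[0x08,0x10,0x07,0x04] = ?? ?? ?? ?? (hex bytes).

#0 dst[0x07+8] := {0xb1,0x10,0xed,0x36,0x50,0x4b,0x80,0xe9}
#1 dst[0x10+4] := {0xed,0x36,0x50,0x4b}
#2 dst[0x04+7] := {0x36,0x50,0x4b,0x50,0x4b,0x80,0xe9}
#3 dst[0x05+6] := {0x4b,0x50,0x4b,0x80,0xe9,0x9f}
#4 dst[0x16+2] := {0x5a,0x72}
query mem[0x08]=0x80, mem[0x10]=0xed, mem[0x07]=0x4b, mem[0x04]=0x36

MEM[0x08,0x10,0x07,0x04] = 80 ed 4b 36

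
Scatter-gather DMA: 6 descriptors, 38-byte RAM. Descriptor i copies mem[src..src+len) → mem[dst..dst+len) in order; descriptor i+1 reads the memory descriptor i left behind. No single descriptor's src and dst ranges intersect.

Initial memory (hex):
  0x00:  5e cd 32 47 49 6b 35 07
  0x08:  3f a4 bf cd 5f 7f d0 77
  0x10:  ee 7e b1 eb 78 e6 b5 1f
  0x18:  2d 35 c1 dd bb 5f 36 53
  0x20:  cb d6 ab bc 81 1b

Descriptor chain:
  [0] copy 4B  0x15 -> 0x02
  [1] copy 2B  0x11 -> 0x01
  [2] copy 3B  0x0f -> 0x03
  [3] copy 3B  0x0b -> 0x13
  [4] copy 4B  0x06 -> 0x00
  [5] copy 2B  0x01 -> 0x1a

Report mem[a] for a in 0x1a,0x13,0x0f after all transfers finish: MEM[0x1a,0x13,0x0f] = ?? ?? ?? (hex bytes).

  after D0: wrote 4B at 0x02 = e6b51f2d
  after D1: wrote 2B at 0x01 = 7eb1
  after D2: wrote 3B at 0x03 = 77ee7e
  after D3: wrote 3B at 0x13 = cd5f7f
  after D4: wrote 4B at 0x00 = 35073fa4
  after D5: wrote 2B at 0x1a = 073f
query mem[0x1a]=0x07, mem[0x13]=0xcd, mem[0x0f]=0x77

MEM[0x1a,0x13,0x0f] = 07 cd 77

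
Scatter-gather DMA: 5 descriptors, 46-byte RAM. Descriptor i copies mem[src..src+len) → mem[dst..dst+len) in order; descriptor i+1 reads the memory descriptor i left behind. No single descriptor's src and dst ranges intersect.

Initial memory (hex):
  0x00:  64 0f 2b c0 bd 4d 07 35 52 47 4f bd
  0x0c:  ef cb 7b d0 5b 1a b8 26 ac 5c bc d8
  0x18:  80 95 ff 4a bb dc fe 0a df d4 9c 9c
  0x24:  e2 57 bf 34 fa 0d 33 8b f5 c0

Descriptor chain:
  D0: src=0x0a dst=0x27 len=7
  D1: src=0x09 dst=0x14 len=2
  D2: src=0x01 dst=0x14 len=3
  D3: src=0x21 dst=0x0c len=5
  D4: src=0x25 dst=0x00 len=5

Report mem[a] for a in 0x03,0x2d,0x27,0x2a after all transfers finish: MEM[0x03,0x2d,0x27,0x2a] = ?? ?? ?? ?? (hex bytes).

D0: mem[0x27..0x2d] <- [4f bd ef cb 7b d0 5b]
D1: mem[0x14..0x15] <- [47 4f]
D2: mem[0x14..0x16] <- [0f 2b c0]
D3: mem[0x0c..0x10] <- [d4 9c 9c e2 57]
D4: mem[0x00..0x04] <- [57 bf 4f bd ef]
query mem[0x03]=0xbd, mem[0x2d]=0x5b, mem[0x27]=0x4f, mem[0x2a]=0xcb

MEM[0x03,0x2d,0x27,0x2a] = bd 5b 4f cb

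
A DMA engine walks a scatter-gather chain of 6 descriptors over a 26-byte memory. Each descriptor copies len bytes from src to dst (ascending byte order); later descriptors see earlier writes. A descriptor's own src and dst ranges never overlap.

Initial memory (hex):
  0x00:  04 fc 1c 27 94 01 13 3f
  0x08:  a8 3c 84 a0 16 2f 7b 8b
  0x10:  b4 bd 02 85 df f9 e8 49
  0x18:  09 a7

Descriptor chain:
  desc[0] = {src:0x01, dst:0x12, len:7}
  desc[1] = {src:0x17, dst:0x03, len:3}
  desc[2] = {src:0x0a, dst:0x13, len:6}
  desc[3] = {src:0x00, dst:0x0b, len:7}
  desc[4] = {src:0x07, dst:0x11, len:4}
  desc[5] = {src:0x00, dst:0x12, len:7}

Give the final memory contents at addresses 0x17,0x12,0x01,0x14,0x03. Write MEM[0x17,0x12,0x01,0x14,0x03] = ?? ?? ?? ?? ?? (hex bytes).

MEM[0x17,0x12,0x01,0x14,0x03] = a7 04 fc 1c 13

#0 dst[0x12+7] := {0xfc,0x1c,0x27,0x94,0x01,0x13,0x3f}
#1 dst[0x03+3] := {0x13,0x3f,0xa7}
#2 dst[0x13+6] := {0x84,0xa0,0x16,0x2f,0x7b,0x8b}
#3 dst[0x0b+7] := {0x04,0xfc,0x1c,0x13,0x3f,0xa7,0x13}
#4 dst[0x11+4] := {0x3f,0xa8,0x3c,0x84}
#5 dst[0x12+7] := {0x04,0xfc,0x1c,0x13,0x3f,0xa7,0x13}
query mem[0x17]=0xa7, mem[0x12]=0x04, mem[0x01]=0xfc, mem[0x14]=0x1c, mem[0x03]=0x13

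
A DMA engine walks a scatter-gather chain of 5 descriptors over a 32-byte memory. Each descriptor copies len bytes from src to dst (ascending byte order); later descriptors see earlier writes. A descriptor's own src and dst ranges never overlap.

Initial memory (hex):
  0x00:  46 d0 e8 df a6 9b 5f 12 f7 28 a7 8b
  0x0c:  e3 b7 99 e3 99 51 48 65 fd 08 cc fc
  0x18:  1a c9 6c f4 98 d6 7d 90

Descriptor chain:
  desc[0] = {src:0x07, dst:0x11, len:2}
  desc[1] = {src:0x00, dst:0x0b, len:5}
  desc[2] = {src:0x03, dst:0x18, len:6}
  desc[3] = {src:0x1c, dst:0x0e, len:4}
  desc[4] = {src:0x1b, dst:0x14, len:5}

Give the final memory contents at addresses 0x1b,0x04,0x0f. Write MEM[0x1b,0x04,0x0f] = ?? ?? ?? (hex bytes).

[0] 0x07->0x11 len=2 : 12 f7
[1] 0x00->0x0b len=5 : 46 d0 e8 df a6
[2] 0x03->0x18 len=6 : df a6 9b 5f 12 f7
[3] 0x1c->0x0e len=4 : 12 f7 7d 90
[4] 0x1b->0x14 len=5 : 5f 12 f7 7d 90
query mem[0x1b]=0x5f, mem[0x04]=0xa6, mem[0x0f]=0xf7

MEM[0x1b,0x04,0x0f] = 5f a6 f7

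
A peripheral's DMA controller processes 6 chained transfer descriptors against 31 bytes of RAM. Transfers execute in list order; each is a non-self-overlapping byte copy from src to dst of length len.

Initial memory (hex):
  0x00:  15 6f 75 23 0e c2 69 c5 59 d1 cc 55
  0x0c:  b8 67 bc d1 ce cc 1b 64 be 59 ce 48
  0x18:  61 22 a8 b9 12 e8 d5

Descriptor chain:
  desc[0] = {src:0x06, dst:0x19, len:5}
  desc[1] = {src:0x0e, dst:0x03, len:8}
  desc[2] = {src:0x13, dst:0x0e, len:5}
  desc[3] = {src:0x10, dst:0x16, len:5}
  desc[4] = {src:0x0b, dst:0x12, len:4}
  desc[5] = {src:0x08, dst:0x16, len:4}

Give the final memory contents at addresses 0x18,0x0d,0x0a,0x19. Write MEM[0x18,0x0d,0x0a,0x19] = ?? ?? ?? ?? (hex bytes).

  after D0: wrote 5B at 0x19 = 69c559d1cc
  after D1: wrote 8B at 0x03 = bcd1cecc1b64be59
  after D2: wrote 5B at 0x0e = 64be59ce48
  after D3: wrote 5B at 0x16 = 59ce4864be
  after D4: wrote 4B at 0x12 = 55b86764
  after D5: wrote 4B at 0x16 = 64be5955
query mem[0x18]=0x59, mem[0x0d]=0x67, mem[0x0a]=0x59, mem[0x19]=0x55

MEM[0x18,0x0d,0x0a,0x19] = 59 67 59 55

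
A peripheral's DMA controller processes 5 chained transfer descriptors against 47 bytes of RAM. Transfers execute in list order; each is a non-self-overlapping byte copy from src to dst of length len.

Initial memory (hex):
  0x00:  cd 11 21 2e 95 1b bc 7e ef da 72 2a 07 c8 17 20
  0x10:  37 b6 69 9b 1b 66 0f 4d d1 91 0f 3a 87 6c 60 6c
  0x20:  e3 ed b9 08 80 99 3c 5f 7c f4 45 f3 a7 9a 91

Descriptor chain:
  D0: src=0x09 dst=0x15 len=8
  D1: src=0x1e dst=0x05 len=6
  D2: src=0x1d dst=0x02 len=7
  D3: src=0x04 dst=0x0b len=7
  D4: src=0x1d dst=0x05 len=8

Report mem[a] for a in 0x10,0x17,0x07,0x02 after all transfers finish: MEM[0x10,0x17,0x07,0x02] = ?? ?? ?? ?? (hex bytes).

  after D0: wrote 8B at 0x15 = da722a07c8172037
  after D1: wrote 6B at 0x05 = 606ce3edb908
  after D2: wrote 7B at 0x02 = 6c606ce3edb908
  after D3: wrote 7B at 0x0b = 6ce3edb908b908
  after D4: wrote 8B at 0x05 = 6c606ce3edb90880
query mem[0x10]=0xb9, mem[0x17]=0x2a, mem[0x07]=0x6c, mem[0x02]=0x6c

MEM[0x10,0x17,0x07,0x02] = b9 2a 6c 6c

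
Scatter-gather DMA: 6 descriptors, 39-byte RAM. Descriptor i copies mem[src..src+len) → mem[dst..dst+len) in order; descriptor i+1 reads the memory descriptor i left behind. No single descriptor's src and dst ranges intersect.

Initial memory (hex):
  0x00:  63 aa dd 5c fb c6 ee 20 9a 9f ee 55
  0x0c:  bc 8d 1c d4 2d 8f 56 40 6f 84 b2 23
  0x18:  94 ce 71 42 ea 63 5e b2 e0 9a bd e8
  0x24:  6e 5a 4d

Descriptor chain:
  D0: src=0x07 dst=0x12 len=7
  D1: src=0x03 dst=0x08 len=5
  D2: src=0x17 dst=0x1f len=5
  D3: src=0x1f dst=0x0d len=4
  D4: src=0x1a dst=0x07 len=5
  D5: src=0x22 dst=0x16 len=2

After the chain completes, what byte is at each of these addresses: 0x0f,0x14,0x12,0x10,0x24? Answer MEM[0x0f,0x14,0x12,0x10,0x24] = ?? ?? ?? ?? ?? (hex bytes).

  after D0: wrote 7B at 0x12 = 209a9fee55bc8d
  after D1: wrote 5B at 0x08 = 5cfbc6ee20
  after D2: wrote 5B at 0x1f = bc8dce7142
  after D3: wrote 4B at 0x0d = bc8dce71
  after D4: wrote 5B at 0x07 = 7142ea635e
  after D5: wrote 2B at 0x16 = 7142
query mem[0x0f]=0xce, mem[0x14]=0x9f, mem[0x12]=0x20, mem[0x10]=0x71, mem[0x24]=0x6e

MEM[0x0f,0x14,0x12,0x10,0x24] = ce 9f 20 71 6e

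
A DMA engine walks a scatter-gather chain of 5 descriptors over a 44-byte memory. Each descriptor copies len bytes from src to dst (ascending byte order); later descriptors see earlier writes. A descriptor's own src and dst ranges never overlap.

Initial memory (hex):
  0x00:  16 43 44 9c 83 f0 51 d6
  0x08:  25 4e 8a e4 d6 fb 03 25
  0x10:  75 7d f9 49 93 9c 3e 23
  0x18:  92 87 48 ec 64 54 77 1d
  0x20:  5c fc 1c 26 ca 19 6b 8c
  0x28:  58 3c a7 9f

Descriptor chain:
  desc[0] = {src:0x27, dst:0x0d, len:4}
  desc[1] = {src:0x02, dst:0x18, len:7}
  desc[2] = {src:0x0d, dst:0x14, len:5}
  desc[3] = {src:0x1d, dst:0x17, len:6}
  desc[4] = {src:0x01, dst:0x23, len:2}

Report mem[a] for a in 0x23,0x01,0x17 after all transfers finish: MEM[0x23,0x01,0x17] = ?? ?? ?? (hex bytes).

MEM[0x23,0x01,0x17] = 43 43 d6

[0] 0x27->0x0d len=4 : 8c 58 3c a7
[1] 0x02->0x18 len=7 : 44 9c 83 f0 51 d6 25
[2] 0x0d->0x14 len=5 : 8c 58 3c a7 7d
[3] 0x1d->0x17 len=6 : d6 25 1d 5c fc 1c
[4] 0x01->0x23 len=2 : 43 44
query mem[0x23]=0x43, mem[0x01]=0x43, mem[0x17]=0xd6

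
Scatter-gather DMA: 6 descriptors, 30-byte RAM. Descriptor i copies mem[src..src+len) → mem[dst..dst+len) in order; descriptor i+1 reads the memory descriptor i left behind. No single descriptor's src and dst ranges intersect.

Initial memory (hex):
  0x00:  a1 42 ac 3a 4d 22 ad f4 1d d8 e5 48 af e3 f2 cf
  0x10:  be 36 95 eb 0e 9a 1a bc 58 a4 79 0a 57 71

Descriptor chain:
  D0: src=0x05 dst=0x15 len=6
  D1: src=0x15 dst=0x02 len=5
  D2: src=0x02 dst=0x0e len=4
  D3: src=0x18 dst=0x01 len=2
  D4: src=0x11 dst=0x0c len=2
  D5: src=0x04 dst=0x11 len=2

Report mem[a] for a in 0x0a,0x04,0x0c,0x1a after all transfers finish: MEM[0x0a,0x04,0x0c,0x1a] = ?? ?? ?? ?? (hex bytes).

D0: mem[0x15..0x1a] <- [22 ad f4 1d d8 e5]
D1: mem[0x02..0x06] <- [22 ad f4 1d d8]
D2: mem[0x0e..0x11] <- [22 ad f4 1d]
D3: mem[0x01..0x02] <- [1d d8]
D4: mem[0x0c..0x0d] <- [1d 95]
D5: mem[0x11..0x12] <- [f4 1d]
query mem[0x0a]=0xe5, mem[0x04]=0xf4, mem[0x0c]=0x1d, mem[0x1a]=0xe5

MEM[0x0a,0x04,0x0c,0x1a] = e5 f4 1d e5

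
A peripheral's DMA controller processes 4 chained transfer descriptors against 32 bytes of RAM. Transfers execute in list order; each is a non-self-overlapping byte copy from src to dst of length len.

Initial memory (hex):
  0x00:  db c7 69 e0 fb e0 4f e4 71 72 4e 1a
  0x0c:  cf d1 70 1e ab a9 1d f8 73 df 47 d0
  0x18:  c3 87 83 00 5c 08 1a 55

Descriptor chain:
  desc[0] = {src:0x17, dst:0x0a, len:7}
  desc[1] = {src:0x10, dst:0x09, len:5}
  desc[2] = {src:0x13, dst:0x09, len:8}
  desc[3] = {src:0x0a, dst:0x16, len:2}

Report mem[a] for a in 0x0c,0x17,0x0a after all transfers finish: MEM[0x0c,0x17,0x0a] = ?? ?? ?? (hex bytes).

MEM[0x0c,0x17,0x0a] = 47 df 73

#0 dst[0x0a+7] := {0xd0,0xc3,0x87,0x83,0x00,0x5c,0x08}
#1 dst[0x09+5] := {0x08,0xa9,0x1d,0xf8,0x73}
#2 dst[0x09+8] := {0xf8,0x73,0xdf,0x47,0xd0,0xc3,0x87,0x83}
#3 dst[0x16+2] := {0x73,0xdf}
query mem[0x0c]=0x47, mem[0x17]=0xdf, mem[0x0a]=0x73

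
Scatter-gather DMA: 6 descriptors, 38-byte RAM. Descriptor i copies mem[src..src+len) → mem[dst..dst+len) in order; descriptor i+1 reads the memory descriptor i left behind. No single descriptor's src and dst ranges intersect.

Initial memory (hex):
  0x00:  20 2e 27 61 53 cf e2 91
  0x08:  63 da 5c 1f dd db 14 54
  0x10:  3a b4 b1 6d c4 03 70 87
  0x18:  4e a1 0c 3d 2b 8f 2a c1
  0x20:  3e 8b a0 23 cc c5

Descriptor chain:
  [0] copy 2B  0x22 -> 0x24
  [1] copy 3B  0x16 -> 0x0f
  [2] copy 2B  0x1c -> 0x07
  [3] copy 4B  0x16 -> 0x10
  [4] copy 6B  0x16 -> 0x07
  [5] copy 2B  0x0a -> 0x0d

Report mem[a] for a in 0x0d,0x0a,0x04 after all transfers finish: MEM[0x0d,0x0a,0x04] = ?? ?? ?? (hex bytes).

#0 dst[0x24+2] := {0xa0,0x23}
#1 dst[0x0f+3] := {0x70,0x87,0x4e}
#2 dst[0x07+2] := {0x2b,0x8f}
#3 dst[0x10+4] := {0x70,0x87,0x4e,0xa1}
#4 dst[0x07+6] := {0x70,0x87,0x4e,0xa1,0x0c,0x3d}
#5 dst[0x0d+2] := {0xa1,0x0c}
query mem[0x0d]=0xa1, mem[0x0a]=0xa1, mem[0x04]=0x53

MEM[0x0d,0x0a,0x04] = a1 a1 53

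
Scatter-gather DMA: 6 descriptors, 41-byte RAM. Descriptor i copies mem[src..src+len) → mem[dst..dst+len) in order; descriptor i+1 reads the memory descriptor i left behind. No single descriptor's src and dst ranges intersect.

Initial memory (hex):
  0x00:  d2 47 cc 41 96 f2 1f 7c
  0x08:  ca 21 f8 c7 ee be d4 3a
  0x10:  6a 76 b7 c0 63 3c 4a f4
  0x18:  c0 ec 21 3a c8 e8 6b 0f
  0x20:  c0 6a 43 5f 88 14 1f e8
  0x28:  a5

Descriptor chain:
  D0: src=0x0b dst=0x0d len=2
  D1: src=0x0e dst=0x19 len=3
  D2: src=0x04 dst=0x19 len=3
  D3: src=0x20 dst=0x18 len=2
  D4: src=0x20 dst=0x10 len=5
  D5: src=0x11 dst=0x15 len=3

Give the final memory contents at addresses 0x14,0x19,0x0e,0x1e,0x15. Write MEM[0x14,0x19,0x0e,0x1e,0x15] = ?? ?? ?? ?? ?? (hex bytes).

MEM[0x14,0x19,0x0e,0x1e,0x15] = 88 6a ee 6b 6a

[0] 0x0b->0x0d len=2 : c7 ee
[1] 0x0e->0x19 len=3 : ee 3a 6a
[2] 0x04->0x19 len=3 : 96 f2 1f
[3] 0x20->0x18 len=2 : c0 6a
[4] 0x20->0x10 len=5 : c0 6a 43 5f 88
[5] 0x11->0x15 len=3 : 6a 43 5f
query mem[0x14]=0x88, mem[0x19]=0x6a, mem[0x0e]=0xee, mem[0x1e]=0x6b, mem[0x15]=0x6a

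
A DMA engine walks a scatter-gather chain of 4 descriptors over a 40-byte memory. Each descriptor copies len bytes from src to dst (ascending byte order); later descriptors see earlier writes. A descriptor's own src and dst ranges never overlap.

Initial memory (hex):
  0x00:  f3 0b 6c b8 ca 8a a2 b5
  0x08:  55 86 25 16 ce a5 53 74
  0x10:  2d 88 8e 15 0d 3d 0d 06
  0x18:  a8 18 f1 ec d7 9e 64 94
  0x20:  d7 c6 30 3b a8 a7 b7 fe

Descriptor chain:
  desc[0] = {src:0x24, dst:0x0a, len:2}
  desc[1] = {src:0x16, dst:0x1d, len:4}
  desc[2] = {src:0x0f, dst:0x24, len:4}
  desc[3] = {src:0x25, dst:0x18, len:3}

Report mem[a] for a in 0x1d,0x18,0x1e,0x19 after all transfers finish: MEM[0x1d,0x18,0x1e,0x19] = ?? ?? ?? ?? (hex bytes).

MEM[0x1d,0x18,0x1e,0x19] = 0d 2d 06 88

  after D0: wrote 2B at 0x0a = a8a7
  after D1: wrote 4B at 0x1d = 0d06a818
  after D2: wrote 4B at 0x24 = 742d888e
  after D3: wrote 3B at 0x18 = 2d888e
query mem[0x1d]=0x0d, mem[0x18]=0x2d, mem[0x1e]=0x06, mem[0x19]=0x88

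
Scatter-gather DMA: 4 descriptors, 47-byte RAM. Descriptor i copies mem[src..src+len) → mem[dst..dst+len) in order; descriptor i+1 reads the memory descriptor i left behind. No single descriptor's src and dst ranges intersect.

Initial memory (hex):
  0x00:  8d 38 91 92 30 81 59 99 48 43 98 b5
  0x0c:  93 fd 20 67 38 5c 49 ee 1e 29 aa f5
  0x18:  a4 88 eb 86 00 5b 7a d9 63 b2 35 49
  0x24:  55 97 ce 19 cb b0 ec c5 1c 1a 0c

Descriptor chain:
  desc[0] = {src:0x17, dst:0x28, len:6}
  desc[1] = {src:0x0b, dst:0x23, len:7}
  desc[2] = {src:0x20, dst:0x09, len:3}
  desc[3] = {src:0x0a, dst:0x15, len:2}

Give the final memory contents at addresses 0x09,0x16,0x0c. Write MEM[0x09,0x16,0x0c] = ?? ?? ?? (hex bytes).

MEM[0x09,0x16,0x0c] = 63 35 93

D0: mem[0x28..0x2d] <- [f5 a4 88 eb 86 00]
D1: mem[0x23..0x29] <- [b5 93 fd 20 67 38 5c]
D2: mem[0x09..0x0b] <- [63 b2 35]
D3: mem[0x15..0x16] <- [b2 35]
query mem[0x09]=0x63, mem[0x16]=0x35, mem[0x0c]=0x93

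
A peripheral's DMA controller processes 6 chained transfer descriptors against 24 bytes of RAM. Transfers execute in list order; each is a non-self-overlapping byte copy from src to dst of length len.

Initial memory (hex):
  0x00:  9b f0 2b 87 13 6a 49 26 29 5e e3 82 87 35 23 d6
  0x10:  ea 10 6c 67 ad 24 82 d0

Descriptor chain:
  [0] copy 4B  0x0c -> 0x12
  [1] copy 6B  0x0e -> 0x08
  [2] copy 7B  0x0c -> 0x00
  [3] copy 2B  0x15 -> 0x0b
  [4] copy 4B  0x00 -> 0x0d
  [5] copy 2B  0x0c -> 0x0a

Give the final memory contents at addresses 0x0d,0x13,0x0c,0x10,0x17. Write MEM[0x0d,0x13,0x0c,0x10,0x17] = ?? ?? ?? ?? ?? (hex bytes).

D0: mem[0x12..0x15] <- [87 35 23 d6]
D1: mem[0x08..0x0d] <- [23 d6 ea 10 87 35]
D2: mem[0x00..0x06] <- [87 35 23 d6 ea 10 87]
D3: mem[0x0b..0x0c] <- [d6 82]
D4: mem[0x0d..0x10] <- [87 35 23 d6]
D5: mem[0x0a..0x0b] <- [82 87]
query mem[0x0d]=0x87, mem[0x13]=0x35, mem[0x0c]=0x82, mem[0x10]=0xd6, mem[0x17]=0xd0

MEM[0x0d,0x13,0x0c,0x10,0x17] = 87 35 82 d6 d0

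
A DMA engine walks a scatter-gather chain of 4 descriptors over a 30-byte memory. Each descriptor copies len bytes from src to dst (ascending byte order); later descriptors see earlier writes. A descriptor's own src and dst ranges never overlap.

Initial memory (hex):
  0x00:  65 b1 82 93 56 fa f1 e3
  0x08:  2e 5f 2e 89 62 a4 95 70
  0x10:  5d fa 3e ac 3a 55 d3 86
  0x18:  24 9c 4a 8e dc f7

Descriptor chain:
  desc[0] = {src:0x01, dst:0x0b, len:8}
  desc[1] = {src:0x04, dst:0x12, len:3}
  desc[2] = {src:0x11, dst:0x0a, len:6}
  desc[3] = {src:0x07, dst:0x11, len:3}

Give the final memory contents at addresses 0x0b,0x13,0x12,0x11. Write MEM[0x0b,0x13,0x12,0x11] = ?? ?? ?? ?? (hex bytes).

MEM[0x0b,0x13,0x12,0x11] = 56 5f 2e e3

  after D0: wrote 8B at 0x0b = b1829356faf1e32e
  after D1: wrote 3B at 0x12 = 56faf1
  after D2: wrote 6B at 0x0a = e356faf155d3
  after D3: wrote 3B at 0x11 = e32e5f
query mem[0x0b]=0x56, mem[0x13]=0x5f, mem[0x12]=0x2e, mem[0x11]=0xe3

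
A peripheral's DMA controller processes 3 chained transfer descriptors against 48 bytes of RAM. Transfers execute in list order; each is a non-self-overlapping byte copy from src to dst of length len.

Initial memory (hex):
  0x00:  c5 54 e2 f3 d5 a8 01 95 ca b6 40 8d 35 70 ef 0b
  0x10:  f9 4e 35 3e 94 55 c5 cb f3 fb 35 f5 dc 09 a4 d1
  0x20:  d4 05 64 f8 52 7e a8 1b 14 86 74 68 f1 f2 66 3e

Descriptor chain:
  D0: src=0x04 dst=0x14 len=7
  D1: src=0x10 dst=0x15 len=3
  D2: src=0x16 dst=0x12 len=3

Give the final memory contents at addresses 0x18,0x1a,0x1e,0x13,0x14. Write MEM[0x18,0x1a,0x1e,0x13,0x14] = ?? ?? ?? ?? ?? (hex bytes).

D0: mem[0x14..0x1a] <- [d5 a8 01 95 ca b6 40]
D1: mem[0x15..0x17] <- [f9 4e 35]
D2: mem[0x12..0x14] <- [4e 35 ca]
query mem[0x18]=0xca, mem[0x1a]=0x40, mem[0x1e]=0xa4, mem[0x13]=0x35, mem[0x14]=0xca

MEM[0x18,0x1a,0x1e,0x13,0x14] = ca 40 a4 35 ca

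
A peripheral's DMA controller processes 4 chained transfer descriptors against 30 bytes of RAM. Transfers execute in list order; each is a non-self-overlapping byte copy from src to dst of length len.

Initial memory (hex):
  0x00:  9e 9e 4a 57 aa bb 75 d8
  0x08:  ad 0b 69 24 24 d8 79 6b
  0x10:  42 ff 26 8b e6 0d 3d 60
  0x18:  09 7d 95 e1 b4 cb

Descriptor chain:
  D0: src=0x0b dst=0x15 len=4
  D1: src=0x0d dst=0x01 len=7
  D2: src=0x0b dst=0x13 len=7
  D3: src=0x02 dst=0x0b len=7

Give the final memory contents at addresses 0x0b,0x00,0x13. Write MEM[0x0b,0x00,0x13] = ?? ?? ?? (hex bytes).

  after D0: wrote 4B at 0x15 = 2424d879
  after D1: wrote 7B at 0x01 = d8796b42ff268b
  after D2: wrote 7B at 0x13 = 2424d8796b42ff
  after D3: wrote 7B at 0x0b = 796b42ff268bad
query mem[0x0b]=0x79, mem[0x00]=0x9e, mem[0x13]=0x24

MEM[0x0b,0x00,0x13] = 79 9e 24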